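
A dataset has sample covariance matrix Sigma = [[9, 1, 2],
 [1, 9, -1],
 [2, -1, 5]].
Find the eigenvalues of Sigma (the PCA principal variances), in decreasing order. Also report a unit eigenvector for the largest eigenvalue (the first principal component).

Step 1 — characteristic polynomial p(λ) = det(λI - Sigma) = λ³ - tr·λ² + c_1·λ - det, where tr = trace, c_1 = sum of the principal 2×2 minors, det = det(Sigma):
  tr = 9 + 9 + 5 = 23,
  c_1 = (9·9 - (1)²) + (9·5 - (2)²) + (9·5 - (-1)²) = 80 + 41 + 44 = 165,
  det = 9·(9·5 - (-1)²) - (1)·((1)·5 - (-1)·(2)) + (2)·((1)·(-1) - 9·(2)) = 9·(44) - (1)·(7) + (2)·(-19) = 351.
  So p(λ) = λ³ - 23λ² + 165λ - 351.
Step 2 — look for an integer root (rational root theorem: any rational root is an integer divisor of 351). Testing λ = 9:
  p(9) = 729 - 1863 + 1485 - 351 = 0  ✓
  Dividing out (λ - 9): p(λ) = (λ - 9)(λ² - 14λ + 39).
Step 3 — remaining eigenvalues from the quadratic λ² - 14λ + 39 = 0:
  Δ = 14² - 4·39 = 196 - 156 = 40,  λ = (14 ± √40)/2 = (14 ± 6.3246)/2 ≈ 10.1623 or 3.8377.
  Sorted: λ_1 = 10.1623,  λ_2 = 9,  λ_3 = 3.8377  (check: sum = 23 = tr ✓).

Step 4 — unit eigenvector for λ_1 ≈ 10.1623: v spans the null space of (Sigma - λ_1 I), whose rows are
  r_1 = (-1.1623, 1, 2),  r_2 = (1, -1.1623, -1),  r_3 = (2, -1, -5.1623).
  v is orthogonal to every row, so take v ∝ r_1 × r_2 = ((1)·(-1) - (2)·(-1.1623), (2)·(1) - (-1.1623)·(-1), (-1.1623)·(-1.1623) - (1)·(1)) ≈ (1.3246, 0.8377, 0.3509).
  Let u = (1.3246, 0.8377, 0.3509).
  ||u|| = √((1.3246)² + (0.8377)² + (0.3509)²) = √(2.5793) ≈ 1.606,  v_1 = u/||u|| ≈ (0.8247, 0.5216, 0.2185) (||v_1|| = 1).

λ_1 = 10.1623,  λ_2 = 9,  λ_3 = 3.8377;  v_1 ≈ (0.8247, 0.5216, 0.2185)


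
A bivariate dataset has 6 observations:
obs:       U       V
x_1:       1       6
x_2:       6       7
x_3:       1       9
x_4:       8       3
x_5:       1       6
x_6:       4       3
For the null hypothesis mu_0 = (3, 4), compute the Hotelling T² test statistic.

Step 1 — sample mean vector:
  mean(U) = (1 + 6 + 1 + 8 + 1 + 4) / 6 = 21/6 = 3.5
  mean(V) = (6 + 7 + 9 + 3 + 6 + 3) / 6 = 34/6 = 5.6667
  x̄ = (3.5, 5.6667),  deviation x̄ - mu_0 = (3.5, 5.6667) - (3, 4) = (0.5, 1.6667).

Step 2 — sample covariance matrix, S[i,j] = (1/(n-1)) · Σ_k (x_{k,i} - mean_i) · (x_{k,j} - mean_j), divisor n-1 = 5:
  S[U,U] = ((-2.5)·(-2.5) + (2.5)·(2.5) + (-2.5)·(-2.5) + (4.5)·(4.5) + (-2.5)·(-2.5) + (0.5)·(0.5)) / 5 = 45.5/5 = 9.1
  S[U,V] = ((-2.5)·(0.3333) + (2.5)·(1.3333) + (-2.5)·(3.3333) + (4.5)·(-2.6667) + (-2.5)·(0.3333) + (0.5)·(-2.6667)) / 5 = -20/5 = -4
  S[V,V] = ((0.3333)·(0.3333) + (1.3333)·(1.3333) + (3.3333)·(3.3333) + (-2.6667)·(-2.6667) + (0.3333)·(0.3333) + (-2.6667)·(-2.6667)) / 5 = 27.3333/5 = 5.4667
  S = [[9.1, -4],
 [-4, 5.4667]].

Step 3 — invert S. det(S) = 9.1·5.4667 - (-4)² = 33.7467.
  S^{-1} = (1/det) · [[d, -b], [-b, a]] = [[0.162, 0.1185],
 [0.1185, 0.2697]].

Step 4 — quadratic form (x̄ - mu_0)^T · S^{-1} · (x̄ - mu_0):
  S^{-1} · (x̄ - mu_0) = (0.2785, 0.5087),
  (x̄ - mu_0)^T · [...] = (0.5)·(0.2785) + (1.6667)·(0.5087) = 0.9871.

Step 5 — scale by n: T² = 6 · 0.9871 = 5.9226.

T² ≈ 5.9226


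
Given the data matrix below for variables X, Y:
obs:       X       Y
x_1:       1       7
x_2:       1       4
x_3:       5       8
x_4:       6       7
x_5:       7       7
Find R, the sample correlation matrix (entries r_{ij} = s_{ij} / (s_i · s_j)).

Step 1 — column means:
  mean(X) = (1 + 1 + 5 + 6 + 7) / 5 = 20/5 = 4
  mean(Y) = (7 + 4 + 8 + 7 + 7) / 5 = 33/5 = 6.6

Step 2 — sample variances and covariances s[i,j] = (1/(n-1)) · Σ_k (x_{k,i} - mean_i) · (x_{k,j} - mean_j), with n-1 = 4:
  s[X,X] = ((-3)·(-3) + (-3)·(-3) + (1)·(1) + (2)·(2) + (3)·(3)) / 4 = 32/4 = 8
  s[X,Y] = ((-3)·(0.4) + (-3)·(-2.6) + (1)·(1.4) + (2)·(0.4) + (3)·(0.4)) / 4 = 10/4 = 2.5
  s[Y,Y] = ((0.4)·(0.4) + (-2.6)·(-2.6) + (1.4)·(1.4) + (0.4)·(0.4) + (0.4)·(0.4)) / 4 = 9.2/4 = 2.3
  Sample standard deviations s_i = √(s[i,i]):
  s(X) = √(8) = 2.8284
  s(Y) = √(2.3) = 1.5166

Step 3 — r_{ij} = s_{ij} / (s_i · s_j):
  r[X,X] = 1 (diagonal).
  r[X,Y] = 2.5 / (2.8284 · 1.5166) = 2.5 / 4.2895 = 0.5828
  r[Y,Y] = 1 (diagonal).

R is symmetric with unit diagonal. Assembling:

R = [[1, 0.5828],
 [0.5828, 1]]


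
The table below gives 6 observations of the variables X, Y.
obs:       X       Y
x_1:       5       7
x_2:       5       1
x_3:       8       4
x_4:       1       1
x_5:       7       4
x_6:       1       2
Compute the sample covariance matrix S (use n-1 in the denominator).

Step 1 — column means:
  mean(X) = (5 + 5 + 8 + 1 + 7 + 1) / 6 = 27/6 = 4.5
  mean(Y) = (7 + 1 + 4 + 1 + 4 + 2) / 6 = 19/6 = 3.1667

Step 2 — sample covariance S[i,j] = (1/(n-1)) · Σ_k (x_{k,i} - mean_i) · (x_{k,j} - mean_j), with n-1 = 5.
  S[X,X] = ((0.5)·(0.5) + (0.5)·(0.5) + (3.5)·(3.5) + (-3.5)·(-3.5) + (2.5)·(2.5) + (-3.5)·(-3.5)) / 5 = 43.5/5 = 8.7
  S[X,Y] = ((0.5)·(3.8333) + (0.5)·(-2.1667) + (3.5)·(0.8333) + (-3.5)·(-2.1667) + (2.5)·(0.8333) + (-3.5)·(-1.1667)) / 5 = 17.5/5 = 3.5
  S[Y,Y] = ((3.8333)·(3.8333) + (-2.1667)·(-2.1667) + (0.8333)·(0.8333) + (-2.1667)·(-2.1667) + (0.8333)·(0.8333) + (-1.1667)·(-1.1667)) / 5 = 26.8333/5 = 5.3667

S is symmetric (S[j,i] = S[i,j]). Assembling:

S = [[8.7, 3.5],
 [3.5, 5.3667]]


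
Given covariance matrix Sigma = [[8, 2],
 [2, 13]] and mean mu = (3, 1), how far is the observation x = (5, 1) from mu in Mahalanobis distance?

Step 1 — centre the observation: (x - mu) = (2, 0).

Step 2 — invert Sigma. det(Sigma) = 8·13 - (2)² = 100.
  Sigma^{-1} = (1/det) · [[d, -b], [-b, a]] = [[0.13, -0.02],
 [-0.02, 0.08]].

Step 3 — form the quadratic (x - mu)^T · Sigma^{-1} · (x - mu):
  Sigma^{-1} · (x - mu) = (0.26, -0.04).
  (x - mu)^T · [Sigma^{-1} · (x - mu)] = (2)·(0.26) + (0)·(-0.04) = 0.52.

Step 4 — take square root: d = √(0.52) ≈ 0.7211.

d(x, mu) = √(0.52) ≈ 0.7211


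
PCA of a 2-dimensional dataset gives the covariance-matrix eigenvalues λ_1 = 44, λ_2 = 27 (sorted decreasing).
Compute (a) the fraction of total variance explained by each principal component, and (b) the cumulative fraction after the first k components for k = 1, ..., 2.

Step 1 — total variance = trace(Sigma) = Σ λ_i = 44 + 27 = 71.

Step 2 — fraction explained by component i = λ_i / Σ λ:
  PC1: 44/71 = 0.6197
  PC2: 27/71 = 0.3803

Step 3 — cumulative fraction after k components = (λ_1 + ... + λ_k) / Σ λ:
  k = 1: 44/71 = 0.6197
  k = 2: (44 + 27)/71 = 71/71 = 1

Summary (fraction, with percent):

explained: PC1 0.6197 (61.97%), PC2 0.3803 (38.03%);  cumulative: 0.6197, 1


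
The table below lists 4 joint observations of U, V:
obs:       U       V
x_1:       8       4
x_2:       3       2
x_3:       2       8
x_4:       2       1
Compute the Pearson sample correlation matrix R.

Step 1 — column means:
  mean(U) = (8 + 3 + 2 + 2) / 4 = 15/4 = 3.75
  mean(V) = (4 + 2 + 8 + 1) / 4 = 15/4 = 3.75

Step 2 — sample variances and covariances s[i,j] = (1/(n-1)) · Σ_k (x_{k,i} - mean_i) · (x_{k,j} - mean_j), with n-1 = 3:
  s[U,U] = ((4.25)·(4.25) + (-0.75)·(-0.75) + (-1.75)·(-1.75) + (-1.75)·(-1.75)) / 3 = 24.75/3 = 8.25
  s[U,V] = ((4.25)·(0.25) + (-0.75)·(-1.75) + (-1.75)·(4.25) + (-1.75)·(-2.75)) / 3 = -0.25/3 = -0.0833
  s[V,V] = ((0.25)·(0.25) + (-1.75)·(-1.75) + (4.25)·(4.25) + (-2.75)·(-2.75)) / 3 = 28.75/3 = 9.5833
  Sample standard deviations s_i = √(s[i,i]):
  s(U) = √(8.25) = 2.8723
  s(V) = √(9.5833) = 3.0957

Step 3 — r_{ij} = s_{ij} / (s_i · s_j):
  r[U,U] = 1 (diagonal).
  r[U,V] = -0.0833 / (2.8723 · 3.0957) = -0.0833 / 8.8917 = -0.0094
  r[V,V] = 1 (diagonal).

R is symmetric with unit diagonal. Assembling:

R = [[1, -0.0094],
 [-0.0094, 1]]


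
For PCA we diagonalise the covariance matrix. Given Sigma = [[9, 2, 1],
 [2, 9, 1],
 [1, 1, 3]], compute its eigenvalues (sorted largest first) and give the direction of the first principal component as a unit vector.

Step 1 — characteristic polynomial p(λ) = det(λI - Sigma) = λ³ - tr·λ² + c_1·λ - det, where tr = trace, c_1 = sum of the principal 2×2 minors, det = det(Sigma):
  tr = 9 + 9 + 3 = 21,
  c_1 = (9·9 - (2)²) + (9·3 - (1)²) + (9·3 - (1)²) = 77 + 26 + 26 = 129,
  det = 9·(9·3 - (1)²) - (2)·((2)·3 - (1)·(1)) + (1)·((2)·(1) - 9·(1)) = 9·(26) - (2)·(5) + (1)·(-7) = 217.
  So p(λ) = λ³ - 21λ² + 129λ - 217.
Step 2 — look for an integer root (rational root theorem: any rational root is an integer divisor of 217). Testing λ = 7:
  p(7) = 343 - 1029 + 903 - 217 = 0  ✓
  Dividing out (λ - 7): p(λ) = (λ - 7)(λ² - 14λ + 31).
Step 3 — remaining eigenvalues from the quadratic λ² - 14λ + 31 = 0:
  Δ = 14² - 4·31 = 196 - 124 = 72,  λ = (14 ± √72)/2 = (14 ± 8.4853)/2 ≈ 11.2426 or 2.7574.
  Sorted: λ_1 = 11.2426,  λ_2 = 7,  λ_3 = 2.7574  (check: sum = 21 = tr ✓).

Step 4 — unit eigenvector for λ_1 ≈ 11.2426: v spans the null space of (Sigma - λ_1 I), whose rows are
  r_1 = (-2.2426, 2, 1),  r_2 = (2, -2.2426, 1),  r_3 = (1, 1, -8.2426).
  v is orthogonal to every row, so take v ∝ r_1 × r_2 = ((2)·(1) - (1)·(-2.2426), (1)·(2) - (-2.2426)·(1), (-2.2426)·(-2.2426) - (2)·(2)) ≈ (4.2426, 4.2426, 1.0294).
  Let u = (4.2426, 4.2426, 1.0294).
  ||u|| = √((4.2426)² + (4.2426)² + (1.0294)²) = √(37.0597) ≈ 6.0877,  v_1 = u/||u|| ≈ (0.6969, 0.6969, 0.1691) (||v_1|| = 1).

λ_1 = 11.2426,  λ_2 = 7,  λ_3 = 2.7574;  v_1 ≈ (0.6969, 0.6969, 0.1691)


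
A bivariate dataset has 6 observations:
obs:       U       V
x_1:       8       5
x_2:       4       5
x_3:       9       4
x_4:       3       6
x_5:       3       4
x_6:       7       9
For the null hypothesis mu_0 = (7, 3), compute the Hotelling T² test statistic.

Step 1 — sample mean vector:
  mean(U) = (8 + 4 + 9 + 3 + 3 + 7) / 6 = 34/6 = 5.6667
  mean(V) = (5 + 5 + 4 + 6 + 4 + 9) / 6 = 33/6 = 5.5
  x̄ = (5.6667, 5.5),  deviation x̄ - mu_0 = (5.6667, 5.5) - (7, 3) = (-1.3333, 2.5).

Step 2 — sample covariance matrix, S[i,j] = (1/(n-1)) · Σ_k (x_{k,i} - mean_i) · (x_{k,j} - mean_j), divisor n-1 = 5:
  S[U,U] = ((2.3333)·(2.3333) + (-1.6667)·(-1.6667) + (3.3333)·(3.3333) + (-2.6667)·(-2.6667) + (-2.6667)·(-2.6667) + (1.3333)·(1.3333)) / 5 = 35.3333/5 = 7.0667
  S[U,V] = ((2.3333)·(-0.5) + (-1.6667)·(-0.5) + (3.3333)·(-1.5) + (-2.6667)·(0.5) + (-2.6667)·(-1.5) + (1.3333)·(3.5)) / 5 = 2/5 = 0.4
  S[V,V] = ((-0.5)·(-0.5) + (-0.5)·(-0.5) + (-1.5)·(-1.5) + (0.5)·(0.5) + (-1.5)·(-1.5) + (3.5)·(3.5)) / 5 = 17.5/5 = 3.5
  S = [[7.0667, 0.4],
 [0.4, 3.5]].

Step 3 — invert S. det(S) = 7.0667·3.5 - (0.4)² = 24.5733.
  S^{-1} = (1/det) · [[d, -b], [-b, a]] = [[0.1424, -0.0163],
 [-0.0163, 0.2876]].

Step 4 — quadratic form (x̄ - mu_0)^T · S^{-1} · (x̄ - mu_0):
  S^{-1} · (x̄ - mu_0) = (-0.2306, 0.7406),
  (x̄ - mu_0)^T · [...] = (-1.3333)·(-0.2306) + (2.5)·(0.7406) = 2.1591.

Step 5 — scale by n: T² = 6 · 2.1591 = 12.9544.

T² ≈ 12.9544


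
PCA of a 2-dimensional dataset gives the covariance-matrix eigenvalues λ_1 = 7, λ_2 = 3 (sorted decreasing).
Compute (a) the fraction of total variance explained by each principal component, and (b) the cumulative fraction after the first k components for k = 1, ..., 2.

Step 1 — total variance = trace(Sigma) = Σ λ_i = 7 + 3 = 10.

Step 2 — fraction explained by component i = λ_i / Σ λ:
  PC1: 7/10 = 0.7
  PC2: 3/10 = 0.3

Step 3 — cumulative fraction after k components = (λ_1 + ... + λ_k) / Σ λ:
  k = 1: 7/10 = 0.7
  k = 2: (7 + 3)/10 = 10/10 = 1

Summary (fraction, with percent):

explained: PC1 0.7 (70%), PC2 0.3 (30%);  cumulative: 0.7, 1


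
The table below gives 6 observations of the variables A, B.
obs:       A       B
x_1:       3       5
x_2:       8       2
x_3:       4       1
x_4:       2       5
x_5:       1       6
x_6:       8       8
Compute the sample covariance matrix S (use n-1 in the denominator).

Step 1 — column means:
  mean(A) = (3 + 8 + 4 + 2 + 1 + 8) / 6 = 26/6 = 4.3333
  mean(B) = (5 + 2 + 1 + 5 + 6 + 8) / 6 = 27/6 = 4.5

Step 2 — sample covariance S[i,j] = (1/(n-1)) · Σ_k (x_{k,i} - mean_i) · (x_{k,j} - mean_j), with n-1 = 5.
  S[A,A] = ((-1.3333)·(-1.3333) + (3.6667)·(3.6667) + (-0.3333)·(-0.3333) + (-2.3333)·(-2.3333) + (-3.3333)·(-3.3333) + (3.6667)·(3.6667)) / 5 = 45.3333/5 = 9.0667
  S[A,B] = ((-1.3333)·(0.5) + (3.6667)·(-2.5) + (-0.3333)·(-3.5) + (-2.3333)·(0.5) + (-3.3333)·(1.5) + (3.6667)·(3.5)) / 5 = -2/5 = -0.4
  S[B,B] = ((0.5)·(0.5) + (-2.5)·(-2.5) + (-3.5)·(-3.5) + (0.5)·(0.5) + (1.5)·(1.5) + (3.5)·(3.5)) / 5 = 33.5/5 = 6.7

S is symmetric (S[j,i] = S[i,j]). Assembling:

S = [[9.0667, -0.4],
 [-0.4, 6.7]]


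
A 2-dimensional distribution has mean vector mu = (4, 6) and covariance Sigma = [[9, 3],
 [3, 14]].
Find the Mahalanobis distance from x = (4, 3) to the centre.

Step 1 — centre the observation: (x - mu) = (0, -3).

Step 2 — invert Sigma. det(Sigma) = 9·14 - (3)² = 117.
  Sigma^{-1} = (1/det) · [[d, -b], [-b, a]] = [[0.1197, -0.0256],
 [-0.0256, 0.0769]].

Step 3 — form the quadratic (x - mu)^T · Sigma^{-1} · (x - mu):
  Sigma^{-1} · (x - mu) = (0.0769, -0.2308).
  (x - mu)^T · [Sigma^{-1} · (x - mu)] = (0)·(0.0769) + (-3)·(-0.2308) = 0.6923.

Step 4 — take square root: d = √(0.6923) ≈ 0.8321.

d(x, mu) = √(0.6923) ≈ 0.8321


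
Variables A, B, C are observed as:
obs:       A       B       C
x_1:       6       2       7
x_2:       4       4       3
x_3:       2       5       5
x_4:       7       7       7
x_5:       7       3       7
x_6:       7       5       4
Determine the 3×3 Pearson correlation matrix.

Step 1 — column means:
  mean(A) = (6 + 4 + 2 + 7 + 7 + 7) / 6 = 33/6 = 5.5
  mean(B) = (2 + 4 + 5 + 7 + 3 + 5) / 6 = 26/6 = 4.3333
  mean(C) = (7 + 3 + 5 + 7 + 7 + 4) / 6 = 33/6 = 5.5

Step 2 — sample variances and covariances s[i,j] = (1/(n-1)) · Σ_k (x_{k,i} - mean_i) · (x_{k,j} - mean_j), with n-1 = 5:
  s[A,A] = ((0.5)·(0.5) + (-1.5)·(-1.5) + (-3.5)·(-3.5) + (1.5)·(1.5) + (1.5)·(1.5) + (1.5)·(1.5)) / 5 = 21.5/5 = 4.3
  s[A,B] = ((0.5)·(-2.3333) + (-1.5)·(-0.3333) + (-3.5)·(0.6667) + (1.5)·(2.6667) + (1.5)·(-1.3333) + (1.5)·(0.6667)) / 5 = 0/5 = 0
  s[A,C] = ((0.5)·(1.5) + (-1.5)·(-2.5) + (-3.5)·(-0.5) + (1.5)·(1.5) + (1.5)·(1.5) + (1.5)·(-1.5)) / 5 = 8.5/5 = 1.7
  s[B,B] = ((-2.3333)·(-2.3333) + (-0.3333)·(-0.3333) + (0.6667)·(0.6667) + (2.6667)·(2.6667) + (-1.3333)·(-1.3333) + (0.6667)·(0.6667)) / 5 = 15.3333/5 = 3.0667
  s[B,C] = ((-2.3333)·(1.5) + (-0.3333)·(-2.5) + (0.6667)·(-0.5) + (2.6667)·(1.5) + (-1.3333)·(1.5) + (0.6667)·(-1.5)) / 5 = -2/5 = -0.4
  s[C,C] = ((1.5)·(1.5) + (-2.5)·(-2.5) + (-0.5)·(-0.5) + (1.5)·(1.5) + (1.5)·(1.5) + (-1.5)·(-1.5)) / 5 = 15.5/5 = 3.1
  Sample standard deviations s_i = √(s[i,i]):
  s(A) = √(4.3) = 2.0736
  s(B) = √(3.0667) = 1.7512
  s(C) = √(3.1) = 1.7607

Step 3 — r_{ij} = s_{ij} / (s_i · s_j):
  r[A,A] = 1 (diagonal).
  r[A,B] = 0 / (2.0736 · 1.7512) = 0 / 3.6313 = 0
  r[A,C] = 1.7 / (2.0736 · 1.7607) = 1.7 / 3.651 = 0.4656
  r[B,B] = 1 (diagonal).
  r[B,C] = -0.4 / (1.7512 · 1.7607) = -0.4 / 3.0833 = -0.1297
  r[C,C] = 1 (diagonal).

R is symmetric with unit diagonal. Assembling:

R = [[1, 0, 0.4656],
 [0, 1, -0.1297],
 [0.4656, -0.1297, 1]]


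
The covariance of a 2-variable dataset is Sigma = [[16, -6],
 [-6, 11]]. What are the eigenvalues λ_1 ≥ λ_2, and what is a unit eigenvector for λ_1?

Step 1 — characteristic polynomial of 2×2 Sigma:
  det(Sigma - λI) = λ² - trace · λ + det = 0.
  trace = 16 + 11 = 27, det = 16·11 - (-6)² = 140.
Step 2 — discriminant:
  Δ = trace² - 4·det = 729 - 560 = 169.
Step 3 — eigenvalues:
  λ = (trace ± √Δ)/2 = (27 ± 13)/2,
  λ_1 = 20,  λ_2 = 7.

Step 4 — unit eigenvector for λ_1: solve (Sigma - λ_1 I)v = 0. First row:
  (16 - 20)·v_x + (-6)·v_y = 0, i.e. (-4)·v_x + (-6)·v_y = 0,
  so v ∝ (b, λ_1 - a) = (-6, 4); multiply by -1 so the first entry is positive: u = (6, -4).
  ||u|| = √((6)² + (-4)²) = √(52) ≈ 7.2111,
  v_1 = u/||u|| ≈ (0.8321, -0.5547) (||v_1|| = 1).

λ_1 = 20,  λ_2 = 7;  v_1 ≈ (0.8321, -0.5547)


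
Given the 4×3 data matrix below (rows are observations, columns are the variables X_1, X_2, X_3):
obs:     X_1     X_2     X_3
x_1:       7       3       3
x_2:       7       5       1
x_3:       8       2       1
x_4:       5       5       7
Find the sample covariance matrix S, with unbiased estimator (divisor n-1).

Step 1 — column means:
  mean(X_1) = (7 + 7 + 8 + 5) / 4 = 27/4 = 6.75
  mean(X_2) = (3 + 5 + 2 + 5) / 4 = 15/4 = 3.75
  mean(X_3) = (3 + 1 + 1 + 7) / 4 = 12/4 = 3

Step 2 — sample covariance S[i,j] = (1/(n-1)) · Σ_k (x_{k,i} - mean_i) · (x_{k,j} - mean_j), with n-1 = 3.
  S[X_1,X_1] = ((0.25)·(0.25) + (0.25)·(0.25) + (1.25)·(1.25) + (-1.75)·(-1.75)) / 3 = 4.75/3 = 1.5833
  S[X_1,X_2] = ((0.25)·(-0.75) + (0.25)·(1.25) + (1.25)·(-1.75) + (-1.75)·(1.25)) / 3 = -4.25/3 = -1.4167
  S[X_1,X_3] = ((0.25)·(0) + (0.25)·(-2) + (1.25)·(-2) + (-1.75)·(4)) / 3 = -10/3 = -3.3333
  S[X_2,X_2] = ((-0.75)·(-0.75) + (1.25)·(1.25) + (-1.75)·(-1.75) + (1.25)·(1.25)) / 3 = 6.75/3 = 2.25
  S[X_2,X_3] = ((-0.75)·(0) + (1.25)·(-2) + (-1.75)·(-2) + (1.25)·(4)) / 3 = 6/3 = 2
  S[X_3,X_3] = ((0)·(0) + (-2)·(-2) + (-2)·(-2) + (4)·(4)) / 3 = 24/3 = 8

S is symmetric (S[j,i] = S[i,j]). Assembling:

S = [[1.5833, -1.4167, -3.3333],
 [-1.4167, 2.25, 2],
 [-3.3333, 2, 8]]


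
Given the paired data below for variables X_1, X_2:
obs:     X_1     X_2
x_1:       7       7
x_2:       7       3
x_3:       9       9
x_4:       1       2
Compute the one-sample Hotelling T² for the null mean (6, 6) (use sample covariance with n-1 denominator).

Step 1 — sample mean vector:
  mean(X_1) = (7 + 7 + 9 + 1) / 4 = 24/4 = 6
  mean(X_2) = (7 + 3 + 9 + 2) / 4 = 21/4 = 5.25
  x̄ = (6, 5.25),  deviation x̄ - mu_0 = (6, 5.25) - (6, 6) = (0, -0.75).

Step 2 — sample covariance matrix, S[i,j] = (1/(n-1)) · Σ_k (x_{k,i} - mean_i) · (x_{k,j} - mean_j), divisor n-1 = 3:
  S[X_1,X_1] = ((1)·(1) + (1)·(1) + (3)·(3) + (-5)·(-5)) / 3 = 36/3 = 12
  S[X_1,X_2] = ((1)·(1.75) + (1)·(-2.25) + (3)·(3.75) + (-5)·(-3.25)) / 3 = 27/3 = 9
  S[X_2,X_2] = ((1.75)·(1.75) + (-2.25)·(-2.25) + (3.75)·(3.75) + (-3.25)·(-3.25)) / 3 = 32.75/3 = 10.9167
  S = [[12, 9],
 [9, 10.9167]].

Step 3 — invert S. det(S) = 12·10.9167 - (9)² = 50.
  S^{-1} = (1/det) · [[d, -b], [-b, a]] = [[0.2183, -0.18],
 [-0.18, 0.24]].

Step 4 — quadratic form (x̄ - mu_0)^T · S^{-1} · (x̄ - mu_0):
  S^{-1} · (x̄ - mu_0) = (0.135, -0.18),
  (x̄ - mu_0)^T · [...] = (0)·(0.135) + (-0.75)·(-0.18) = 0.135.

Step 5 — scale by n: T² = 4 · 0.135 = 0.54.

T² ≈ 0.54


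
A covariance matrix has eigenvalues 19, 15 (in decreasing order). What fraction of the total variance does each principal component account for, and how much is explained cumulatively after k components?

Step 1 — total variance = trace(Sigma) = Σ λ_i = 19 + 15 = 34.

Step 2 — fraction explained by component i = λ_i / Σ λ:
  PC1: 19/34 = 0.5588
  PC2: 15/34 = 0.4412

Step 3 — cumulative fraction after k components = (λ_1 + ... + λ_k) / Σ λ:
  k = 1: 19/34 = 0.5588
  k = 2: (19 + 15)/34 = 34/34 = 1

Summary (fraction, with percent):

explained: PC1 0.5588 (55.88%), PC2 0.4412 (44.12%);  cumulative: 0.5588, 1


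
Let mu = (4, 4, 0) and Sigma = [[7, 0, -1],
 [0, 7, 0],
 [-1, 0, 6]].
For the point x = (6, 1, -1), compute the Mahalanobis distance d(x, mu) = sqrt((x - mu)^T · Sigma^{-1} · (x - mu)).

Step 1 — centre the observation: (x - mu) = (2, -3, -1).

Step 2 — invert Sigma (cofactor / det for 3×3, or solve directly):
  Sigma^{-1} = [[0.1463, 0, 0.0244],
 [0, 0.1429, 0],
 [0.0244, 0, 0.1707]].

Step 3 — form the quadratic (x - mu)^T · Sigma^{-1} · (x - mu):
  Sigma^{-1} · (x - mu) = (0.2683, -0.4286, -0.122).
  (x - mu)^T · [Sigma^{-1} · (x - mu)] = (2)·(0.2683) + (-3)·(-0.4286) + (-1)·(-0.122) = 1.9443.

Step 4 — take square root: d = √(1.9443) ≈ 1.3944.

d(x, mu) = √(1.9443) ≈ 1.3944


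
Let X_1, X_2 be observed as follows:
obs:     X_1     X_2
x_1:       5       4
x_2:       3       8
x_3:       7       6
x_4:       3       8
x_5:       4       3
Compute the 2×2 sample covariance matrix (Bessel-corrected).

Step 1 — column means:
  mean(X_1) = (5 + 3 + 7 + 3 + 4) / 5 = 22/5 = 4.4
  mean(X_2) = (4 + 8 + 6 + 8 + 3) / 5 = 29/5 = 5.8

Step 2 — sample covariance S[i,j] = (1/(n-1)) · Σ_k (x_{k,i} - mean_i) · (x_{k,j} - mean_j), with n-1 = 4.
  S[X_1,X_1] = ((0.6)·(0.6) + (-1.4)·(-1.4) + (2.6)·(2.6) + (-1.4)·(-1.4) + (-0.4)·(-0.4)) / 4 = 11.2/4 = 2.8
  S[X_1,X_2] = ((0.6)·(-1.8) + (-1.4)·(2.2) + (2.6)·(0.2) + (-1.4)·(2.2) + (-0.4)·(-2.8)) / 4 = -5.6/4 = -1.4
  S[X_2,X_2] = ((-1.8)·(-1.8) + (2.2)·(2.2) + (0.2)·(0.2) + (2.2)·(2.2) + (-2.8)·(-2.8)) / 4 = 20.8/4 = 5.2

S is symmetric (S[j,i] = S[i,j]). Assembling:

S = [[2.8, -1.4],
 [-1.4, 5.2]]


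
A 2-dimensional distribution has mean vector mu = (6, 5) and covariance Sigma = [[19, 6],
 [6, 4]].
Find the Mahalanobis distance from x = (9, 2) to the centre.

Step 1 — centre the observation: (x - mu) = (3, -3).

Step 2 — invert Sigma. det(Sigma) = 19·4 - (6)² = 40.
  Sigma^{-1} = (1/det) · [[d, -b], [-b, a]] = [[0.1, -0.15],
 [-0.15, 0.475]].

Step 3 — form the quadratic (x - mu)^T · Sigma^{-1} · (x - mu):
  Sigma^{-1} · (x - mu) = (0.75, -1.875).
  (x - mu)^T · [Sigma^{-1} · (x - mu)] = (3)·(0.75) + (-3)·(-1.875) = 7.875.

Step 4 — take square root: d = √(7.875) ≈ 2.8062.

d(x, mu) = √(7.875) ≈ 2.8062


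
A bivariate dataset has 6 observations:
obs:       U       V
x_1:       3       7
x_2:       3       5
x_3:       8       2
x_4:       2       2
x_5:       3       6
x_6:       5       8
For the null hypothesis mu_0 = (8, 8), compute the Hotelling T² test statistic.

Step 1 — sample mean vector:
  mean(U) = (3 + 3 + 8 + 2 + 3 + 5) / 6 = 24/6 = 4
  mean(V) = (7 + 5 + 2 + 2 + 6 + 8) / 6 = 30/6 = 5
  x̄ = (4, 5),  deviation x̄ - mu_0 = (4, 5) - (8, 8) = (-4, -3).

Step 2 — sample covariance matrix, S[i,j] = (1/(n-1)) · Σ_k (x_{k,i} - mean_i) · (x_{k,j} - mean_j), divisor n-1 = 5:
  S[U,U] = ((-1)·(-1) + (-1)·(-1) + (4)·(4) + (-2)·(-2) + (-1)·(-1) + (1)·(1)) / 5 = 24/5 = 4.8
  S[U,V] = ((-1)·(2) + (-1)·(0) + (4)·(-3) + (-2)·(-3) + (-1)·(1) + (1)·(3)) / 5 = -6/5 = -1.2
  S[V,V] = ((2)·(2) + (0)·(0) + (-3)·(-3) + (-3)·(-3) + (1)·(1) + (3)·(3)) / 5 = 32/5 = 6.4
  S = [[4.8, -1.2],
 [-1.2, 6.4]].

Step 3 — invert S. det(S) = 4.8·6.4 - (-1.2)² = 29.28.
  S^{-1} = (1/det) · [[d, -b], [-b, a]] = [[0.2186, 0.041],
 [0.041, 0.1639]].

Step 4 — quadratic form (x̄ - mu_0)^T · S^{-1} · (x̄ - mu_0):
  S^{-1} · (x̄ - mu_0) = (-0.9973, -0.6557),
  (x̄ - mu_0)^T · [...] = (-4)·(-0.9973) + (-3)·(-0.6557) = 5.9563.

Step 5 — scale by n: T² = 6 · 5.9563 = 35.7377.

T² ≈ 35.7377


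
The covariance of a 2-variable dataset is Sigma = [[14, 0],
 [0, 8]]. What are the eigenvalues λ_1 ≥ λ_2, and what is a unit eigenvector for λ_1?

Step 1 — characteristic polynomial of 2×2 Sigma:
  det(Sigma - λI) = λ² - trace · λ + det = 0.
  trace = 14 + 8 = 22, det = 14·8 - (0)² = 112.
Step 2 — discriminant:
  Δ = trace² - 4·det = 484 - 448 = 36.
Step 3 — eigenvalues:
  λ = (trace ± √Δ)/2 = (22 ± 6)/2,
  λ_1 = 14,  λ_2 = 8.

Step 4 — unit eigenvector for λ_1: Sigma is diagonal, so its eigenvectors are the coordinate axes. λ_1 = 14 is the diagonal entry on the first coordinate axis, hence
  v_1 = (1, 0) (||v_1|| = 1).

λ_1 = 14,  λ_2 = 8;  v_1 ≈ (1, 0)


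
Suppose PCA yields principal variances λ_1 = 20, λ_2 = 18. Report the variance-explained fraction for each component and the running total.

Step 1 — total variance = trace(Sigma) = Σ λ_i = 20 + 18 = 38.

Step 2 — fraction explained by component i = λ_i / Σ λ:
  PC1: 20/38 = 0.5263
  PC2: 18/38 = 0.4737

Step 3 — cumulative fraction after k components = (λ_1 + ... + λ_k) / Σ λ:
  k = 1: 20/38 = 0.5263
  k = 2: (20 + 18)/38 = 38/38 = 1

Summary (fraction, with percent):

explained: PC1 0.5263 (52.63%), PC2 0.4737 (47.37%);  cumulative: 0.5263, 1


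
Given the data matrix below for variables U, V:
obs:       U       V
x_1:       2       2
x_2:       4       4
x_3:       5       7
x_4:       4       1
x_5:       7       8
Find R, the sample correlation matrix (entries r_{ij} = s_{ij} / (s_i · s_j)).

Step 1 — column means:
  mean(U) = (2 + 4 + 5 + 4 + 7) / 5 = 22/5 = 4.4
  mean(V) = (2 + 4 + 7 + 1 + 8) / 5 = 22/5 = 4.4

Step 2 — sample variances and covariances s[i,j] = (1/(n-1)) · Σ_k (x_{k,i} - mean_i) · (x_{k,j} - mean_j), with n-1 = 4:
  s[U,U] = ((-2.4)·(-2.4) + (-0.4)·(-0.4) + (0.6)·(0.6) + (-0.4)·(-0.4) + (2.6)·(2.6)) / 4 = 13.2/4 = 3.3
  s[U,V] = ((-2.4)·(-2.4) + (-0.4)·(-0.4) + (0.6)·(2.6) + (-0.4)·(-3.4) + (2.6)·(3.6)) / 4 = 18.2/4 = 4.55
  s[V,V] = ((-2.4)·(-2.4) + (-0.4)·(-0.4) + (2.6)·(2.6) + (-3.4)·(-3.4) + (3.6)·(3.6)) / 4 = 37.2/4 = 9.3
  Sample standard deviations s_i = √(s[i,i]):
  s(U) = √(3.3) = 1.8166
  s(V) = √(9.3) = 3.0496

Step 3 — r_{ij} = s_{ij} / (s_i · s_j):
  r[U,U] = 1 (diagonal).
  r[U,V] = 4.55 / (1.8166 · 3.0496) = 4.55 / 5.5399 = 0.8213
  r[V,V] = 1 (diagonal).

R is symmetric with unit diagonal. Assembling:

R = [[1, 0.8213],
 [0.8213, 1]]


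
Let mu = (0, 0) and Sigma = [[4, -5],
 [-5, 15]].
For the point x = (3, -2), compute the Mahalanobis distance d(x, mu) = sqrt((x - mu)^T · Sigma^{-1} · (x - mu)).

Step 1 — centre the observation: (x - mu) = (3, -2).

Step 2 — invert Sigma. det(Sigma) = 4·15 - (-5)² = 35.
  Sigma^{-1} = (1/det) · [[d, -b], [-b, a]] = [[0.4286, 0.1429],
 [0.1429, 0.1143]].

Step 3 — form the quadratic (x - mu)^T · Sigma^{-1} · (x - mu):
  Sigma^{-1} · (x - mu) = (1, 0.2).
  (x - mu)^T · [Sigma^{-1} · (x - mu)] = (3)·(1) + (-2)·(0.2) = 2.6.

Step 4 — take square root: d = √(2.6) ≈ 1.6125.

d(x, mu) = √(2.6) ≈ 1.6125


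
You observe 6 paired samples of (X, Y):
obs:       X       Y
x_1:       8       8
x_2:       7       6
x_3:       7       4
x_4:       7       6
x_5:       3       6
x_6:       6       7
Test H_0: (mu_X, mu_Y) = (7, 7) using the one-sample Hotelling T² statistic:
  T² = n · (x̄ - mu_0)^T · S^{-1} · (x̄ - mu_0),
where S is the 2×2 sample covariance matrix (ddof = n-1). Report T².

Step 1 — sample mean vector:
  mean(X) = (8 + 7 + 7 + 7 + 3 + 6) / 6 = 38/6 = 6.3333
  mean(Y) = (8 + 6 + 4 + 6 + 6 + 7) / 6 = 37/6 = 6.1667
  x̄ = (6.3333, 6.1667),  deviation x̄ - mu_0 = (6.3333, 6.1667) - (7, 7) = (-0.6667, -0.8333).

Step 2 — sample covariance matrix, S[i,j] = (1/(n-1)) · Σ_k (x_{k,i} - mean_i) · (x_{k,j} - mean_j), divisor n-1 = 5:
  S[X,X] = ((1.6667)·(1.6667) + (0.6667)·(0.6667) + (0.6667)·(0.6667) + (0.6667)·(0.6667) + (-3.3333)·(-3.3333) + (-0.3333)·(-0.3333)) / 5 = 15.3333/5 = 3.0667
  S[X,Y] = ((1.6667)·(1.8333) + (0.6667)·(-0.1667) + (0.6667)·(-2.1667) + (0.6667)·(-0.1667) + (-3.3333)·(-0.1667) + (-0.3333)·(0.8333)) / 5 = 1.6667/5 = 0.3333
  S[Y,Y] = ((1.8333)·(1.8333) + (-0.1667)·(-0.1667) + (-2.1667)·(-2.1667) + (-0.1667)·(-0.1667) + (-0.1667)·(-0.1667) + (0.8333)·(0.8333)) / 5 = 8.8333/5 = 1.7667
  S = [[3.0667, 0.3333],
 [0.3333, 1.7667]].

Step 3 — invert S. det(S) = 3.0667·1.7667 - (0.3333)² = 5.3067.
  S^{-1} = (1/det) · [[d, -b], [-b, a]] = [[0.3329, -0.0628],
 [-0.0628, 0.5779]].

Step 4 — quadratic form (x̄ - mu_0)^T · S^{-1} · (x̄ - mu_0):
  S^{-1} · (x̄ - mu_0) = (-0.1696, -0.4397),
  (x̄ - mu_0)^T · [...] = (-0.6667)·(-0.1696) + (-0.8333)·(-0.4397) = 0.4795.

Step 5 — scale by n: T² = 6 · 0.4795 = 2.8769.

T² ≈ 2.8769


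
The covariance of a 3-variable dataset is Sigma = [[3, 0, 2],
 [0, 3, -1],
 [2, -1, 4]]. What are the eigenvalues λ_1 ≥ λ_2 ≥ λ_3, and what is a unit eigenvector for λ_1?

Step 1 — characteristic polynomial p(λ) = det(λI - Sigma) = λ³ - tr·λ² + c_1·λ - det, where tr = trace, c_1 = sum of the principal 2×2 minors, det = det(Sigma):
  tr = 3 + 3 + 4 = 10,
  c_1 = (3·3 - (0)²) + (3·4 - (2)²) + (3·4 - (-1)²) = 9 + 8 + 11 = 28,
  det = 3·(3·4 - (-1)²) - (0)·((0)·4 - (-1)·(2)) + (2)·((0)·(-1) - 3·(2)) = 3·(11) - (0)·(2) + (2)·(-6) = 21.
  So p(λ) = λ³ - 10λ² + 28λ - 21.
Step 2 — look for an integer root (rational root theorem: any rational root is an integer divisor of 21). Testing λ = 3:
  p(3) = 27 - 90 + 84 - 21 = 0  ✓
  Dividing out (λ - 3): p(λ) = (λ - 3)(λ² - 7λ + 7).
Step 3 — remaining eigenvalues from the quadratic λ² - 7λ + 7 = 0:
  Δ = 7² - 4·7 = 49 - 28 = 21,  λ = (7 ± √21)/2 = (7 ± 4.5826)/2 ≈ 5.7913 or 1.2087.
  Sorted: λ_1 = 5.7913,  λ_2 = 3,  λ_3 = 1.2087  (check: sum = 10 = tr ✓).

Step 4 — unit eigenvector for λ_1 ≈ 5.7913: v spans the null space of (Sigma - λ_1 I), whose rows are
  r_1 = (-2.7913, 0, 2),  r_2 = (0, -2.7913, -1),  r_3 = (2, -1, -1.7913).
  v is orthogonal to every row, so take v ∝ r_1 × r_2 = ((0)·(-1) - (2)·(-2.7913), (2)·(0) - (-2.7913)·(-1), (-2.7913)·(-2.7913) - (0)·(0)) ≈ (5.5826, -2.7913, 7.7913).
  Let u = (5.5826, -2.7913, 7.7913).
  ||u|| = √((5.5826)² + (-2.7913)² + (7.7913)²) = √(99.6606) ≈ 9.983,  v_1 = u/||u|| ≈ (0.5592, -0.2796, 0.7805) (||v_1|| = 1).

λ_1 = 5.7913,  λ_2 = 3,  λ_3 = 1.2087;  v_1 ≈ (0.5592, -0.2796, 0.7805)


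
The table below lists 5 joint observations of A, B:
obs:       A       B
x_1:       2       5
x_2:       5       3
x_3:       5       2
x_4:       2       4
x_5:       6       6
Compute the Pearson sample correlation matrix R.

Step 1 — column means:
  mean(A) = (2 + 5 + 5 + 2 + 6) / 5 = 20/5 = 4
  mean(B) = (5 + 3 + 2 + 4 + 6) / 5 = 20/5 = 4

Step 2 — sample variances and covariances s[i,j] = (1/(n-1)) · Σ_k (x_{k,i} - mean_i) · (x_{k,j} - mean_j), with n-1 = 4:
  s[A,A] = ((-2)·(-2) + (1)·(1) + (1)·(1) + (-2)·(-2) + (2)·(2)) / 4 = 14/4 = 3.5
  s[A,B] = ((-2)·(1) + (1)·(-1) + (1)·(-2) + (-2)·(0) + (2)·(2)) / 4 = -1/4 = -0.25
  s[B,B] = ((1)·(1) + (-1)·(-1) + (-2)·(-2) + (0)·(0) + (2)·(2)) / 4 = 10/4 = 2.5
  Sample standard deviations s_i = √(s[i,i]):
  s(A) = √(3.5) = 1.8708
  s(B) = √(2.5) = 1.5811

Step 3 — r_{ij} = s_{ij} / (s_i · s_j):
  r[A,A] = 1 (diagonal).
  r[A,B] = -0.25 / (1.8708 · 1.5811) = -0.25 / 2.958 = -0.0845
  r[B,B] = 1 (diagonal).

R is symmetric with unit diagonal. Assembling:

R = [[1, -0.0845],
 [-0.0845, 1]]


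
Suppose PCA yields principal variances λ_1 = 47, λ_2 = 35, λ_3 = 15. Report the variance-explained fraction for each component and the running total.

Step 1 — total variance = trace(Sigma) = Σ λ_i = 47 + 35 + 15 = 97.

Step 2 — fraction explained by component i = λ_i / Σ λ:
  PC1: 47/97 = 0.4845
  PC2: 35/97 = 0.3608
  PC3: 15/97 = 0.1546

Step 3 — cumulative fraction after k components = (λ_1 + ... + λ_k) / Σ λ:
  k = 1: 47/97 = 0.4845
  k = 2: (47 + 35)/97 = 82/97 = 0.8454
  k = 3: (47 + 35 + 15)/97 = 97/97 = 1

Summary (fraction, with percent):

explained: PC1 0.4845 (48.45%), PC2 0.3608 (36.08%), PC3 0.1546 (15.46%);  cumulative: 0.4845, 0.8454, 1


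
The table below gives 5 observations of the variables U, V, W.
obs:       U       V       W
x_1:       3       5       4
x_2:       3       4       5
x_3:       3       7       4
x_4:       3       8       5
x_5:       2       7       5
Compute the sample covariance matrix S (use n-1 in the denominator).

Step 1 — column means:
  mean(U) = (3 + 3 + 3 + 3 + 2) / 5 = 14/5 = 2.8
  mean(V) = (5 + 4 + 7 + 8 + 7) / 5 = 31/5 = 6.2
  mean(W) = (4 + 5 + 4 + 5 + 5) / 5 = 23/5 = 4.6

Step 2 — sample covariance S[i,j] = (1/(n-1)) · Σ_k (x_{k,i} - mean_i) · (x_{k,j} - mean_j), with n-1 = 4.
  S[U,U] = ((0.2)·(0.2) + (0.2)·(0.2) + (0.2)·(0.2) + (0.2)·(0.2) + (-0.8)·(-0.8)) / 4 = 0.8/4 = 0.2
  S[U,V] = ((0.2)·(-1.2) + (0.2)·(-2.2) + (0.2)·(0.8) + (0.2)·(1.8) + (-0.8)·(0.8)) / 4 = -0.8/4 = -0.2
  S[U,W] = ((0.2)·(-0.6) + (0.2)·(0.4) + (0.2)·(-0.6) + (0.2)·(0.4) + (-0.8)·(0.4)) / 4 = -0.4/4 = -0.1
  S[V,V] = ((-1.2)·(-1.2) + (-2.2)·(-2.2) + (0.8)·(0.8) + (1.8)·(1.8) + (0.8)·(0.8)) / 4 = 10.8/4 = 2.7
  S[V,W] = ((-1.2)·(-0.6) + (-2.2)·(0.4) + (0.8)·(-0.6) + (1.8)·(0.4) + (0.8)·(0.4)) / 4 = 0.4/4 = 0.1
  S[W,W] = ((-0.6)·(-0.6) + (0.4)·(0.4) + (-0.6)·(-0.6) + (0.4)·(0.4) + (0.4)·(0.4)) / 4 = 1.2/4 = 0.3

S is symmetric (S[j,i] = S[i,j]). Assembling:

S = [[0.2, -0.2, -0.1],
 [-0.2, 2.7, 0.1],
 [-0.1, 0.1, 0.3]]


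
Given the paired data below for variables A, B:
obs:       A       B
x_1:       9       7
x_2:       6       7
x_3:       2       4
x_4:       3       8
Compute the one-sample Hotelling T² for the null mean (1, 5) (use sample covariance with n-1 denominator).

Step 1 — sample mean vector:
  mean(A) = (9 + 6 + 2 + 3) / 4 = 20/4 = 5
  mean(B) = (7 + 7 + 4 + 8) / 4 = 26/4 = 6.5
  x̄ = (5, 6.5),  deviation x̄ - mu_0 = (5, 6.5) - (1, 5) = (4, 1.5).

Step 2 — sample covariance matrix, S[i,j] = (1/(n-1)) · Σ_k (x_{k,i} - mean_i) · (x_{k,j} - mean_j), divisor n-1 = 3:
  S[A,A] = ((4)·(4) + (1)·(1) + (-3)·(-3) + (-2)·(-2)) / 3 = 30/3 = 10
  S[A,B] = ((4)·(0.5) + (1)·(0.5) + (-3)·(-2.5) + (-2)·(1.5)) / 3 = 7/3 = 2.3333
  S[B,B] = ((0.5)·(0.5) + (0.5)·(0.5) + (-2.5)·(-2.5) + (1.5)·(1.5)) / 3 = 9/3 = 3
  S = [[10, 2.3333],
 [2.3333, 3]].

Step 3 — invert S. det(S) = 10·3 - (2.3333)² = 24.5556.
  S^{-1} = (1/det) · [[d, -b], [-b, a]] = [[0.1222, -0.095],
 [-0.095, 0.4072]].

Step 4 — quadratic form (x̄ - mu_0)^T · S^{-1} · (x̄ - mu_0):
  S^{-1} · (x̄ - mu_0) = (0.3462, 0.2308),
  (x̄ - mu_0)^T · [...] = (4)·(0.3462) + (1.5)·(0.2308) = 1.7308.

Step 5 — scale by n: T² = 4 · 1.7308 = 6.9231.

T² ≈ 6.9231


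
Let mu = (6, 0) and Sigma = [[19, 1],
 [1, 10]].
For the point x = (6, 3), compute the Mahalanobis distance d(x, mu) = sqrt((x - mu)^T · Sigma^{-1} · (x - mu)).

Step 1 — centre the observation: (x - mu) = (0, 3).

Step 2 — invert Sigma. det(Sigma) = 19·10 - (1)² = 189.
  Sigma^{-1} = (1/det) · [[d, -b], [-b, a]] = [[0.0529, -0.0053],
 [-0.0053, 0.1005]].

Step 3 — form the quadratic (x - mu)^T · Sigma^{-1} · (x - mu):
  Sigma^{-1} · (x - mu) = (-0.0159, 0.3016).
  (x - mu)^T · [Sigma^{-1} · (x - mu)] = (0)·(-0.0159) + (3)·(0.3016) = 0.9048.

Step 4 — take square root: d = √(0.9048) ≈ 0.9512.

d(x, mu) = √(0.9048) ≈ 0.9512


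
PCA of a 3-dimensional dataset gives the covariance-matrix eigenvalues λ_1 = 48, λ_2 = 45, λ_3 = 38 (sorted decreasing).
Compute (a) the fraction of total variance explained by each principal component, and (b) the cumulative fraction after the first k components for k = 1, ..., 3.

Step 1 — total variance = trace(Sigma) = Σ λ_i = 48 + 45 + 38 = 131.

Step 2 — fraction explained by component i = λ_i / Σ λ:
  PC1: 48/131 = 0.3664
  PC2: 45/131 = 0.3435
  PC3: 38/131 = 0.2901

Step 3 — cumulative fraction after k components = (λ_1 + ... + λ_k) / Σ λ:
  k = 1: 48/131 = 0.3664
  k = 2: (48 + 45)/131 = 93/131 = 0.7099
  k = 3: (48 + 45 + 38)/131 = 131/131 = 1

Summary (fraction, with percent):

explained: PC1 0.3664 (36.64%), PC2 0.3435 (34.35%), PC3 0.2901 (29.01%);  cumulative: 0.3664, 0.7099, 1


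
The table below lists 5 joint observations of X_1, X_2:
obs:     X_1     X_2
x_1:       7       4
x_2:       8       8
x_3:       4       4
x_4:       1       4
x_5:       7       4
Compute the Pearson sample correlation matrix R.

Step 1 — column means:
  mean(X_1) = (7 + 8 + 4 + 1 + 7) / 5 = 27/5 = 5.4
  mean(X_2) = (4 + 8 + 4 + 4 + 4) / 5 = 24/5 = 4.8

Step 2 — sample variances and covariances s[i,j] = (1/(n-1)) · Σ_k (x_{k,i} - mean_i) · (x_{k,j} - mean_j), with n-1 = 4:
  s[X_1,X_1] = ((1.6)·(1.6) + (2.6)·(2.6) + (-1.4)·(-1.4) + (-4.4)·(-4.4) + (1.6)·(1.6)) / 4 = 33.2/4 = 8.3
  s[X_1,X_2] = ((1.6)·(-0.8) + (2.6)·(3.2) + (-1.4)·(-0.8) + (-4.4)·(-0.8) + (1.6)·(-0.8)) / 4 = 10.4/4 = 2.6
  s[X_2,X_2] = ((-0.8)·(-0.8) + (3.2)·(3.2) + (-0.8)·(-0.8) + (-0.8)·(-0.8) + (-0.8)·(-0.8)) / 4 = 12.8/4 = 3.2
  Sample standard deviations s_i = √(s[i,i]):
  s(X_1) = √(8.3) = 2.881
  s(X_2) = √(3.2) = 1.7889

Step 3 — r_{ij} = s_{ij} / (s_i · s_j):
  r[X_1,X_1] = 1 (diagonal).
  r[X_1,X_2] = 2.6 / (2.881 · 1.7889) = 2.6 / 5.1536 = 0.5045
  r[X_2,X_2] = 1 (diagonal).

R is symmetric with unit diagonal. Assembling:

R = [[1, 0.5045],
 [0.5045, 1]]


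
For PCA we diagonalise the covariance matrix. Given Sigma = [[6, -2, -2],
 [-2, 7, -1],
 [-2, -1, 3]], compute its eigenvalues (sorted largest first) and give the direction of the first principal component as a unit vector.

Step 1 — characteristic polynomial p(λ) = det(λI - Sigma) = λ³ - tr·λ² + c_1·λ - det, where tr = trace, c_1 = sum of the principal 2×2 minors, det = det(Sigma):
  tr = 6 + 7 + 3 = 16,
  c_1 = (6·7 - (-2)²) + (6·3 - (-2)²) + (7·3 - (-1)²) = 38 + 14 + 20 = 72,
  det = 6·(7·3 - (-1)²) - (-2)·((-2)·3 - (-1)·(-2)) + (-2)·((-2)·(-1) - 7·(-2)) = 6·(20) - (-2)·(-8) + (-2)·(16) = 72.
  So p(λ) = λ³ - 16λ² + 72λ - 72.
Step 2 — look for an integer root (rational root theorem: any rational root is an integer divisor of 72). Testing λ = 6:
  p(6) = 216 - 576 + 432 - 72 = 0  ✓
  Dividing out (λ - 6): p(λ) = (λ - 6)(λ² - 10λ + 12).
Step 3 — remaining eigenvalues from the quadratic λ² - 10λ + 12 = 0:
  Δ = 10² - 4·12 = 100 - 48 = 52,  λ = (10 ± √52)/2 = (10 ± 7.2111)/2 ≈ 8.6056 or 1.3944.
  Sorted: λ_1 = 8.6056,  λ_2 = 6,  λ_3 = 1.3944  (check: sum = 16 = tr ✓).

Step 4 — unit eigenvector for λ_1 ≈ 8.6056: v spans the null space of (Sigma - λ_1 I), whose rows are
  r_1 = (-2.6056, -2, -2),  r_2 = (-2, -1.6056, -1),  r_3 = (-2, -1, -5.6056).
  v is orthogonal to every row, so take v ∝ r_1 × r_2 = ((-2)·(-1) - (-2)·(-1.6056), (-2)·(-2) - (-2.6056)·(-1), (-2.6056)·(-1.6056) - (-2)·(-2)) ≈ (-1.2111, 1.3944, 0.1833).
  Rescale (multiply by -1 so the first nonzero entry is positive): u = (1.2111, -1.3944, -0.1833).
  ||u|| = √((1.2111)² + (-1.3944)² + (-0.1833)²) = √(3.4449) ≈ 1.856,  v_1 = u/||u|| ≈ (0.6525, -0.7513, -0.0988) (||v_1|| = 1).

λ_1 = 8.6056,  λ_2 = 6,  λ_3 = 1.3944;  v_1 ≈ (0.6525, -0.7513, -0.0988)


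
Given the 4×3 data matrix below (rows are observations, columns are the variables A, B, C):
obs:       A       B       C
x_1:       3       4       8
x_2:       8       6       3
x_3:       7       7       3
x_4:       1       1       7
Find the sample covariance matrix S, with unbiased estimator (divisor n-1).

Step 1 — column means:
  mean(A) = (3 + 8 + 7 + 1) / 4 = 19/4 = 4.75
  mean(B) = (4 + 6 + 7 + 1) / 4 = 18/4 = 4.5
  mean(C) = (8 + 3 + 3 + 7) / 4 = 21/4 = 5.25

Step 2 — sample covariance S[i,j] = (1/(n-1)) · Σ_k (x_{k,i} - mean_i) · (x_{k,j} - mean_j), with n-1 = 3.
  S[A,A] = ((-1.75)·(-1.75) + (3.25)·(3.25) + (2.25)·(2.25) + (-3.75)·(-3.75)) / 3 = 32.75/3 = 10.9167
  S[A,B] = ((-1.75)·(-0.5) + (3.25)·(1.5) + (2.25)·(2.5) + (-3.75)·(-3.5)) / 3 = 24.5/3 = 8.1667
  S[A,C] = ((-1.75)·(2.75) + (3.25)·(-2.25) + (2.25)·(-2.25) + (-3.75)·(1.75)) / 3 = -23.75/3 = -7.9167
  S[B,B] = ((-0.5)·(-0.5) + (1.5)·(1.5) + (2.5)·(2.5) + (-3.5)·(-3.5)) / 3 = 21/3 = 7
  S[B,C] = ((-0.5)·(2.75) + (1.5)·(-2.25) + (2.5)·(-2.25) + (-3.5)·(1.75)) / 3 = -16.5/3 = -5.5
  S[C,C] = ((2.75)·(2.75) + (-2.25)·(-2.25) + (-2.25)·(-2.25) + (1.75)·(1.75)) / 3 = 20.75/3 = 6.9167

S is symmetric (S[j,i] = S[i,j]). Assembling:

S = [[10.9167, 8.1667, -7.9167],
 [8.1667, 7, -5.5],
 [-7.9167, -5.5, 6.9167]]


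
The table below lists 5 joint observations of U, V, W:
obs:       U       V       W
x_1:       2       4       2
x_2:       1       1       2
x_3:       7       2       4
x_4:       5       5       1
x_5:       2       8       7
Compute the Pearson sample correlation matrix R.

Step 1 — column means:
  mean(U) = (2 + 1 + 7 + 5 + 2) / 5 = 17/5 = 3.4
  mean(V) = (4 + 1 + 2 + 5 + 8) / 5 = 20/5 = 4
  mean(W) = (2 + 2 + 4 + 1 + 7) / 5 = 16/5 = 3.2

Step 2 — sample variances and covariances s[i,j] = (1/(n-1)) · Σ_k (x_{k,i} - mean_i) · (x_{k,j} - mean_j), with n-1 = 4:
  s[U,U] = ((-1.4)·(-1.4) + (-2.4)·(-2.4) + (3.6)·(3.6) + (1.6)·(1.6) + (-1.4)·(-1.4)) / 4 = 25.2/4 = 6.3
  s[U,V] = ((-1.4)·(0) + (-2.4)·(-3) + (3.6)·(-2) + (1.6)·(1) + (-1.4)·(4)) / 4 = -4/4 = -1
  s[U,W] = ((-1.4)·(-1.2) + (-2.4)·(-1.2) + (3.6)·(0.8) + (1.6)·(-2.2) + (-1.4)·(3.8)) / 4 = -1.4/4 = -0.35
  s[V,V] = ((0)·(0) + (-3)·(-3) + (-2)·(-2) + (1)·(1) + (4)·(4)) / 4 = 30/4 = 7.5
  s[V,W] = ((0)·(-1.2) + (-3)·(-1.2) + (-2)·(0.8) + (1)·(-2.2) + (4)·(3.8)) / 4 = 15/4 = 3.75
  s[W,W] = ((-1.2)·(-1.2) + (-1.2)·(-1.2) + (0.8)·(0.8) + (-2.2)·(-2.2) + (3.8)·(3.8)) / 4 = 22.8/4 = 5.7
  Sample standard deviations s_i = √(s[i,i]):
  s(U) = √(6.3) = 2.51
  s(V) = √(7.5) = 2.7386
  s(W) = √(5.7) = 2.3875

Step 3 — r_{ij} = s_{ij} / (s_i · s_j):
  r[U,U] = 1 (diagonal).
  r[U,V] = -1 / (2.51 · 2.7386) = -1 / 6.8739 = -0.1455
  r[U,W] = -0.35 / (2.51 · 2.3875) = -0.35 / 5.9925 = -0.0584
  r[V,V] = 1 (diagonal).
  r[V,W] = 3.75 / (2.7386 · 2.3875) = 3.75 / 6.5383 = 0.5735
  r[W,W] = 1 (diagonal).

R is symmetric with unit diagonal. Assembling:

R = [[1, -0.1455, -0.0584],
 [-0.1455, 1, 0.5735],
 [-0.0584, 0.5735, 1]]
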